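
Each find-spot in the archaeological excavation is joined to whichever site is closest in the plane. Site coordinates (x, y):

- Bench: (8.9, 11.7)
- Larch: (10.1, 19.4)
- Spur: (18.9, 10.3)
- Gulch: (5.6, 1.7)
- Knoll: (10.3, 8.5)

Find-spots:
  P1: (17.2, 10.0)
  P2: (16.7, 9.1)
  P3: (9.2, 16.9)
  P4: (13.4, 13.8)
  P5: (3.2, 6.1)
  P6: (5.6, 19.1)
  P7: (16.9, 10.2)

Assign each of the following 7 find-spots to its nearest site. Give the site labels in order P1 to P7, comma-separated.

Spur, Spur, Larch, Bench, Gulch, Larch, Spur

P1 → Spur (d²=2.98)
P2 → Spur (d²=6.28)
P3 → Larch (d²=7.06)
P4 → Bench (d²=24.66)
P5 → Gulch (d²=25.12)
P6 → Larch (d²=20.34)
P7 → Spur (d²=4.01)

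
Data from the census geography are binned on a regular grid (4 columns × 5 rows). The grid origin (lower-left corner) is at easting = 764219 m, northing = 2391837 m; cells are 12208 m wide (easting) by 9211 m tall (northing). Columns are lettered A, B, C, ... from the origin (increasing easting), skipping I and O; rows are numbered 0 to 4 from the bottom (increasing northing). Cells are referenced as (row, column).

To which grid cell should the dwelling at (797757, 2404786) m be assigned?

(1, C)

Column index: ⌊(797757 − 764219) / 12208⌋ = ⌊2.747⌋ = 2 → column C
Row offset from origin: ⌊(2404786 − 2391837) / 9211⌋ = ⌊1.406⌋ = 1 → row 1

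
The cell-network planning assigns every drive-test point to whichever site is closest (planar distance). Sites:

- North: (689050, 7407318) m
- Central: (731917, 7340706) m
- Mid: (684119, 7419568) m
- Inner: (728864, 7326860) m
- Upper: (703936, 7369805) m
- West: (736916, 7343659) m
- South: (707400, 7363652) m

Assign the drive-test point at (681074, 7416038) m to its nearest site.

Mid

Squared distances to each site:
North: 139654976.000; Central: 8259920873.000; Mid: 21732925.000; Inner: 10236599784.000; Upper: 2660161333.000; West: 8357048605.000; South: 3437351272.000.
Minimum at Mid.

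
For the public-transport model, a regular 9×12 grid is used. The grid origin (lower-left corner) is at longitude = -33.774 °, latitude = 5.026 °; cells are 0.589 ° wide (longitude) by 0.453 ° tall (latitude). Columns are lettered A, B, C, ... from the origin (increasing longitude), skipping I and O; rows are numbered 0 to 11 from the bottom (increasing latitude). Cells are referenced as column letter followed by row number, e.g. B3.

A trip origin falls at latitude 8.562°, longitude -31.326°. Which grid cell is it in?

E7

Column index: ⌊(-31.326 − -33.774) / 0.589⌋ = ⌊4.156⌋ = 4 → column E
Row offset from origin: ⌊(8.562 − 5.026) / 0.453⌋ = ⌊7.806⌋ = 7 → row 7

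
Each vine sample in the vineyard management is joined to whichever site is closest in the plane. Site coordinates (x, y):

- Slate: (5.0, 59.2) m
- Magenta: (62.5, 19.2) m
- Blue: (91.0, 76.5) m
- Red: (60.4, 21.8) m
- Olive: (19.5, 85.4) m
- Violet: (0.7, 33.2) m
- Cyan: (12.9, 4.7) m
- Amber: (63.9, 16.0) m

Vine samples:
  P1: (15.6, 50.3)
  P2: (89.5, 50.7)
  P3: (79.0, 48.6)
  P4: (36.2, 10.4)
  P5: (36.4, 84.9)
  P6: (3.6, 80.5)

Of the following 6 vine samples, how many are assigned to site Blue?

P1 → Slate
P2 → Blue
P3 → Blue
P4 → Cyan
P5 → Olive
P6 → Olive
2 of the 6 go to Blue.

2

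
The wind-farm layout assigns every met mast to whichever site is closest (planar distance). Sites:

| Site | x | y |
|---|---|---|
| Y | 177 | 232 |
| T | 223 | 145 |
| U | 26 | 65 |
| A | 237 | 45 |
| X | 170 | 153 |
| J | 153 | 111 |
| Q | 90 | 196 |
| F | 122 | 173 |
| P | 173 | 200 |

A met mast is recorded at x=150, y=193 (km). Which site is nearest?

Squared distances to each site:
Y: 2250.000; T: 7633.000; U: 31760.000; A: 29473.000; X: 2000.000; J: 6733.000; Q: 3609.000; F: 1184.000; P: 578.000.
Minimum at P.

P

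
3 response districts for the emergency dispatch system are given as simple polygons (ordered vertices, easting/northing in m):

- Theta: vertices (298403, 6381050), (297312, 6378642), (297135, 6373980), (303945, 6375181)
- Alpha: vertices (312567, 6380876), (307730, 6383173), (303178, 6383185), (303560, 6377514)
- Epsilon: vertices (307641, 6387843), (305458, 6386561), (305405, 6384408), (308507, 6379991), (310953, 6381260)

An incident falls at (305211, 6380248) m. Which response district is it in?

Alpha

Cast a ray rightward from (305211, 6380248). For each polygon, the edges (by vertex number in listed order) whose endpoints lie on opposite sides of northing = 6380248, where each meets that height, and whether that is right or left of the point:
Theta: 1–2 at easting≈298039.6 (left), 4–1 at easting≈299160.3 (left) → 0 crossings.
Alpha: 3–4 at easting≈303375.8 (left), 4–1 at easting≈310884.6 (right) → 1 crossing.
Epsilon: 3–4 at easting≈308326.5 (right), 4–5 at easting≈309002.4 (right) → 2 crossings.
Only Alpha has an odd count, so the point is inside Alpha.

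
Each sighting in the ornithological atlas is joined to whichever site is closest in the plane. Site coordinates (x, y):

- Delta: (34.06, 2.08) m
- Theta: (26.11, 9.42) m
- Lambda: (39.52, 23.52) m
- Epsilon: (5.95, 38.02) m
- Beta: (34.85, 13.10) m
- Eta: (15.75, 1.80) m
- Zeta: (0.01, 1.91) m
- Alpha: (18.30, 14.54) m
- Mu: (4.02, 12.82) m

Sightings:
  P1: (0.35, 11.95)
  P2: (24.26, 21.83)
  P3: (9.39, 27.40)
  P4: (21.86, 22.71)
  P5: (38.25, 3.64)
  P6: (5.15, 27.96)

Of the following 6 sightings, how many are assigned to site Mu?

P1 → Mu
P2 → Alpha
P3 → Epsilon
P4 → Alpha
P5 → Delta
P6 → Epsilon
1 of the 6 goes to Mu.

1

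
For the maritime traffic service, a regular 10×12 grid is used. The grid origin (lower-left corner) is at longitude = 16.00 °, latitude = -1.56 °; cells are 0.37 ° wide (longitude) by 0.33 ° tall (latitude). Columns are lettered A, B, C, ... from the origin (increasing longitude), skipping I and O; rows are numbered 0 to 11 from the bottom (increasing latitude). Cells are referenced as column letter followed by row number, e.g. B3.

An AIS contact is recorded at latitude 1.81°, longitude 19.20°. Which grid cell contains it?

Column index: ⌊(19.20 − 16.00) / 0.37⌋ = ⌊8.649⌋ = 8 → column J
Row offset from origin: ⌊(1.81 − -1.56) / 0.33⌋ = ⌊10.212⌋ = 10 → row 10

J10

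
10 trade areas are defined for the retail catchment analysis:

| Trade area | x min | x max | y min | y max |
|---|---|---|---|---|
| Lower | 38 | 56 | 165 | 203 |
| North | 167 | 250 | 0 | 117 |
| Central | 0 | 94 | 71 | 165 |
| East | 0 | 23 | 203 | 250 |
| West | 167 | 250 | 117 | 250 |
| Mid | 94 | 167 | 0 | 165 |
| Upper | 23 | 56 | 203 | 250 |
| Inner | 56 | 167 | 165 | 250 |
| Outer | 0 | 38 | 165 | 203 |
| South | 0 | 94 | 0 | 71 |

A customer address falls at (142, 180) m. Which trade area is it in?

Inner

The point has x = 142 and y = 180.
Only Inner satisfies 56 ≤ x ≤ 167 and 165 ≤ y ≤ 250.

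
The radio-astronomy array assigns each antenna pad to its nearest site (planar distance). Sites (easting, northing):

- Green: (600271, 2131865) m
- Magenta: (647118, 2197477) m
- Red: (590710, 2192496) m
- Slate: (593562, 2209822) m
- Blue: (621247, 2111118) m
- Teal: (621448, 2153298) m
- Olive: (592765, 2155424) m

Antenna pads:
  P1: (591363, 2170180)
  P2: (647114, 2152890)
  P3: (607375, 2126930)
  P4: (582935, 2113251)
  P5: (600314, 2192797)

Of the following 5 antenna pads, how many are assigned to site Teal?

1

P1 → Olive
P2 → Teal
P3 → Green
P4 → Green
P5 → Red
1 of the 5 goes to Teal.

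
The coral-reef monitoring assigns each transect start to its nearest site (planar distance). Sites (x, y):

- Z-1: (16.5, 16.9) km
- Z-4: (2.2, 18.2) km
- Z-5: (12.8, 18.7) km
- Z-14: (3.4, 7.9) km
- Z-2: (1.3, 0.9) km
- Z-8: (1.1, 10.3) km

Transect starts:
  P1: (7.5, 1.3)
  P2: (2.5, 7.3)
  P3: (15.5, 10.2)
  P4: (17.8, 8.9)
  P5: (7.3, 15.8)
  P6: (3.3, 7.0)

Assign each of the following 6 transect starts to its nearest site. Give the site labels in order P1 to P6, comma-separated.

Z-2, Z-14, Z-1, Z-1, Z-4, Z-14

P1 → Z-2 (d²=38.60)
P2 → Z-14 (d²=1.17)
P3 → Z-1 (d²=45.89)
P4 → Z-1 (d²=65.69)
P5 → Z-4 (d²=31.77)
P6 → Z-14 (d²=0.82)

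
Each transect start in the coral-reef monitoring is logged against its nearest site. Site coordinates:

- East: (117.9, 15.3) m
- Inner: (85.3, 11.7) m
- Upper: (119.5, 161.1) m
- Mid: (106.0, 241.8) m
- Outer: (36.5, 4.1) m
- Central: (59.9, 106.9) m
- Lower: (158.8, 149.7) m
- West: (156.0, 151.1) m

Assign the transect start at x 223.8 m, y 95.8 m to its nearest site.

Squared distances to each site:
East: 17695.060; Inner: 26255.060; Upper: 15142.580; Mid: 35192.840; Outer: 43490.180; Central: 26986.420; Lower: 7130.210; West: 7654.930.
Minimum at Lower.

Lower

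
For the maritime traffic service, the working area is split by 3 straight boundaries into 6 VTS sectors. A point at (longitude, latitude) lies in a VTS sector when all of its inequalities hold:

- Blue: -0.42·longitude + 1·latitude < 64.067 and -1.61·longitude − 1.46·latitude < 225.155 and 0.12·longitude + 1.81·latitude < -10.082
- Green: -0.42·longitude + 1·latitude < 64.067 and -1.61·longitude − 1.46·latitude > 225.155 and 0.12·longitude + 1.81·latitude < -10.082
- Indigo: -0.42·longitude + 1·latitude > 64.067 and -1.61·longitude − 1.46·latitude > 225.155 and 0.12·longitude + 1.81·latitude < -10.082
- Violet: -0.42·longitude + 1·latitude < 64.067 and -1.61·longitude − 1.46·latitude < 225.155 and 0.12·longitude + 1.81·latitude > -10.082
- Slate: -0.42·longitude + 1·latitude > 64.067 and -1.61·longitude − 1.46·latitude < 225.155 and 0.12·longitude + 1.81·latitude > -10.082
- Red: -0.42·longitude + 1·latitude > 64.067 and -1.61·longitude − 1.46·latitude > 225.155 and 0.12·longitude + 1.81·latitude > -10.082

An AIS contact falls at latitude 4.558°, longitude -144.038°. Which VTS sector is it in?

-0.42·-144.038 + 1·4.558 = 65.054, which is > 64.067
-1.61·-144.038 − 1.46·4.558 = 225.247, which is > 225.155
0.12·-144.038 + 1.81·4.558 = -9.035, which is > -10.082
This sign pattern matches Red.

Red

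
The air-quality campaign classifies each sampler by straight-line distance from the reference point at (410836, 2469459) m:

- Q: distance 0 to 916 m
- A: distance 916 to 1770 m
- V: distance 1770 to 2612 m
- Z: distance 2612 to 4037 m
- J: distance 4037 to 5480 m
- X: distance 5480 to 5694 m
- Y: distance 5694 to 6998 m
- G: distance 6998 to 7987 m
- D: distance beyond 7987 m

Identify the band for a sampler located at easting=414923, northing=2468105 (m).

Distance = √((414923−410836)² + (2468105−2469459)²) = √(16703569.000 + 1833316.000) = 4305.448 m.
4037 ≤ 4305.448 < 5480 → J.

J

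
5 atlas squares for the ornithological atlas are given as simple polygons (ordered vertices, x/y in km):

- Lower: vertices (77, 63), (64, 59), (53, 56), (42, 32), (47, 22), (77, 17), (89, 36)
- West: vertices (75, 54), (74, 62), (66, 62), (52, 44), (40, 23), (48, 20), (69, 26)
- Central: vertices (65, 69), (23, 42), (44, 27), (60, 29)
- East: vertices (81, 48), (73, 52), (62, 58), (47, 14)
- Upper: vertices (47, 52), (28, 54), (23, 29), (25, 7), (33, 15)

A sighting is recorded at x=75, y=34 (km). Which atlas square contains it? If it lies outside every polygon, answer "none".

Lower

Cast a ray rightward from (75, 34). For each polygon, the edges (by vertex number in listed order) whose endpoints lie on opposite sides of y = 34, where each meets that height, and whether that is right or left of the point:
Lower: 3–4 at x≈42.9 (left), 6–7 at x≈87.7 (right) → 1 crossing.
West: 4–5 at x≈46.3 (left), 7–1 at x≈70.7 (left) → 0 crossings.
Central: 2–3 at x≈34.2 (left), 4–1 at x≈60.6 (left) → 0 crossings.
East: 3–4 at x≈53.8 (left), 4–1 at x≈67.0 (left) → 0 crossings.
Upper: 2–3 at x≈24.0 (left), 5–1 at x≈40.2 (left) → 0 crossings.
Only Lower has an odd count, so the point is inside Lower.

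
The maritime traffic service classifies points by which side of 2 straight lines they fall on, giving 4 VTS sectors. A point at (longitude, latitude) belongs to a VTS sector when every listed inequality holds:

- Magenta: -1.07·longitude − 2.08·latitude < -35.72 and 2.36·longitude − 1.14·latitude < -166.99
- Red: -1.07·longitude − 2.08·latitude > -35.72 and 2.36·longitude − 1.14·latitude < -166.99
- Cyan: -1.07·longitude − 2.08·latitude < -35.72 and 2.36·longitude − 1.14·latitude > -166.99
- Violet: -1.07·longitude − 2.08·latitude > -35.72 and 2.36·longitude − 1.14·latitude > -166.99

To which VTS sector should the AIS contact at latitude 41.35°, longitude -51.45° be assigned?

-1.07·-51.45 − 2.08·41.35 = -30.957, which is > -35.72
2.36·-51.45 − 1.14·41.35 = -168.561, which is < -166.99
This sign pattern matches Red.

Red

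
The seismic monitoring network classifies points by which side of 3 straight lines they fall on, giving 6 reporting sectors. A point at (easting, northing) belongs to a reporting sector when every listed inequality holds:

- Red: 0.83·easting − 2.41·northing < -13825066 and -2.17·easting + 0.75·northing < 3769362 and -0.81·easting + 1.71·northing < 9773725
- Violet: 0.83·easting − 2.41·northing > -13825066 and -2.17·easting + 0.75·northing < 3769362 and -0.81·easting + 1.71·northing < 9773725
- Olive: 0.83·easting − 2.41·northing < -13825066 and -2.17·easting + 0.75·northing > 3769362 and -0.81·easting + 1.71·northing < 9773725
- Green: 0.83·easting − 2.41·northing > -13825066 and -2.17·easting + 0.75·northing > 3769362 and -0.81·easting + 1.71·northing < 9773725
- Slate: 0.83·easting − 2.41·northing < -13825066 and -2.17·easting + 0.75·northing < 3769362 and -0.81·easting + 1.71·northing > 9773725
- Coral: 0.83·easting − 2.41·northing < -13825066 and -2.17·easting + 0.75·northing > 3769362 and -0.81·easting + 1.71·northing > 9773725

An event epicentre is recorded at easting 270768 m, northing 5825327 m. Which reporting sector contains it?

Green

0.83·270768 − 2.41·5825327 = -13814300.630, which is > -13825066
-2.17·270768 + 0.75·5825327 = 3781428.690, which is > 3769362
-0.81·270768 + 1.71·5825327 = 9741987.090, which is < 9773725
This sign pattern matches Green.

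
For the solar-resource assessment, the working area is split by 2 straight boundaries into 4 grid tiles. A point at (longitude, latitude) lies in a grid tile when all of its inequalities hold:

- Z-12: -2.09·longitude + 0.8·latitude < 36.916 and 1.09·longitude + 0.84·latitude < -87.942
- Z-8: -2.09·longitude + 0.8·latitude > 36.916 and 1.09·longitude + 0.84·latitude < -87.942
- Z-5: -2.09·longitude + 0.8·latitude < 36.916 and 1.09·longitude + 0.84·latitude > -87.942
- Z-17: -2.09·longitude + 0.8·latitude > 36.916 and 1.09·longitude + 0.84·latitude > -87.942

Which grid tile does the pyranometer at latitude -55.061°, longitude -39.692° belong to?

-2.09·-39.692 + 0.8·-55.061 = 38.907, which is > 36.916
1.09·-39.692 + 0.84·-55.061 = -89.516, which is < -87.942
This sign pattern matches Z-8.

Z-8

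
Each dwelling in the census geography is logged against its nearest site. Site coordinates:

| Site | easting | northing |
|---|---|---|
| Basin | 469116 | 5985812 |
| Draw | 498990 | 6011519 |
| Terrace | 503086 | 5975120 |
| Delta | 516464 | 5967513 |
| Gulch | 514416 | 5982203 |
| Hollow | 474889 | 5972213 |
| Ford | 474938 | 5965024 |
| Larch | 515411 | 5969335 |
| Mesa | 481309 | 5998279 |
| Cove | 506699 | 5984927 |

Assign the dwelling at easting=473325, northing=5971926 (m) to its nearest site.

Squared distances to each site:
Basin: 210536677.000; Draw: 2226297874.000; Terrace: 895918757.000; Delta: 1880447890.000; Gulch: 1794087010.000; Hollow: 2528465.000; Ford: 50239373.000; Larch: 1777944677.000; Mesa: 758224865.000; Cove: 1282849877.000.
Minimum at Hollow.

Hollow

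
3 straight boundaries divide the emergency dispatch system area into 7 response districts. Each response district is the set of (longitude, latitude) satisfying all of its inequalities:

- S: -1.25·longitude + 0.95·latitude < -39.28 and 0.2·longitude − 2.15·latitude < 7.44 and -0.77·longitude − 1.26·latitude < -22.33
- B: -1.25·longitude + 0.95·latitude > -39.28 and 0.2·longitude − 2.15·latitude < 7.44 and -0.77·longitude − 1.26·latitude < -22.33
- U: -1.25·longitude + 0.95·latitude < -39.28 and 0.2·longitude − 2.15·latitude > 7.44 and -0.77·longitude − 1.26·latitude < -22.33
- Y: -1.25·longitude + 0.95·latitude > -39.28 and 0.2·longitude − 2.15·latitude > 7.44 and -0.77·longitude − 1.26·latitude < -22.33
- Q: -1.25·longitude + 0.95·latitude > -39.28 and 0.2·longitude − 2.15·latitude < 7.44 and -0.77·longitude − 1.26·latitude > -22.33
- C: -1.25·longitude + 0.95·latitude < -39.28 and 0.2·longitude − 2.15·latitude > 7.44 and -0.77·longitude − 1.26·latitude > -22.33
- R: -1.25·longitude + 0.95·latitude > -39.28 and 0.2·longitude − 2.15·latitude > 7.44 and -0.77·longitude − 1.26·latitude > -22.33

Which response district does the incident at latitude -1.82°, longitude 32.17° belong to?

-1.25·32.17 + 0.95·-1.82 = -41.942, which is < -39.28
0.2·32.17 − 2.15·-1.82 = 10.347, which is > 7.44
-0.77·32.17 − 1.26·-1.82 = -22.478, which is < -22.33
This sign pattern matches U.

U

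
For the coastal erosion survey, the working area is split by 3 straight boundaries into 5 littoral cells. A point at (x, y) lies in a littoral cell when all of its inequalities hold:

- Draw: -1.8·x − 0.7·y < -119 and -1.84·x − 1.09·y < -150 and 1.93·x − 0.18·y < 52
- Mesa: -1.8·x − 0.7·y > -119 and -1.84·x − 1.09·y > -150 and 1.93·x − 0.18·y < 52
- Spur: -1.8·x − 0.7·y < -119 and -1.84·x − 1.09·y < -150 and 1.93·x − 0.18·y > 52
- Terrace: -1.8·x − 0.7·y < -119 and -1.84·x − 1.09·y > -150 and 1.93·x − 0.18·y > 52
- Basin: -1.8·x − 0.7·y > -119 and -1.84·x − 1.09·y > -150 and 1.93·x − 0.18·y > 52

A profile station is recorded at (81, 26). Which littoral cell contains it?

Spur

-1.8·81 − 0.7·26 = -164.000, which is < -119
-1.84·81 − 1.09·26 = -177.380, which is < -150
1.93·81 − 0.18·26 = 151.650, which is > 52
This sign pattern matches Spur.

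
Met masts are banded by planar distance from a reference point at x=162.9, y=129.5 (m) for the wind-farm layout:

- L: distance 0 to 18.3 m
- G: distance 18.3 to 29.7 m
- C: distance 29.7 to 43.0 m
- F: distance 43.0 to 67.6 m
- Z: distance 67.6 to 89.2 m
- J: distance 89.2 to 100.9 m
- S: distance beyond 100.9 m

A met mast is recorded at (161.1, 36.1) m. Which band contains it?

Distance = √((161.1−162.9)² + (36.1−129.5)²) = √(3.240 + 8723.560) = 93.417 m.
89.2 ≤ 93.417 < 100.9 → J.

J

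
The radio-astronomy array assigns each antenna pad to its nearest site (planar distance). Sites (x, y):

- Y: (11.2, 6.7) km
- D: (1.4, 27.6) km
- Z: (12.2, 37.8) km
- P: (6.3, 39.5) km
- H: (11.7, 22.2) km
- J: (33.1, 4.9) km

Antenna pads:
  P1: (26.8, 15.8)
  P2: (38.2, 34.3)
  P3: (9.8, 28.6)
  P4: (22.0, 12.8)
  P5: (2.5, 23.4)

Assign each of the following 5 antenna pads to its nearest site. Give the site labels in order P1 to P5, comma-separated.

J, Z, H, Y, D

P1 → J (d²=158.50)
P2 → Z (d²=688.25)
P3 → H (d²=44.57)
P4 → Y (d²=153.85)
P5 → D (d²=18.85)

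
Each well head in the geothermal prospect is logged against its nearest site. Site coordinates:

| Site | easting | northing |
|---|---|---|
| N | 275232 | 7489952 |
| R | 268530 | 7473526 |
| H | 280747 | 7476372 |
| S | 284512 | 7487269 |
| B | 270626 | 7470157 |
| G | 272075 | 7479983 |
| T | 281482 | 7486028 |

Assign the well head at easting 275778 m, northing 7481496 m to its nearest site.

G

Squared distances to each site:
N: 71802052.000; R: 116054404.000; H: 50946337.000; S: 109610285.000; B: 155116025.000; G: 16001378.000; T: 53074640.000.
Minimum at G.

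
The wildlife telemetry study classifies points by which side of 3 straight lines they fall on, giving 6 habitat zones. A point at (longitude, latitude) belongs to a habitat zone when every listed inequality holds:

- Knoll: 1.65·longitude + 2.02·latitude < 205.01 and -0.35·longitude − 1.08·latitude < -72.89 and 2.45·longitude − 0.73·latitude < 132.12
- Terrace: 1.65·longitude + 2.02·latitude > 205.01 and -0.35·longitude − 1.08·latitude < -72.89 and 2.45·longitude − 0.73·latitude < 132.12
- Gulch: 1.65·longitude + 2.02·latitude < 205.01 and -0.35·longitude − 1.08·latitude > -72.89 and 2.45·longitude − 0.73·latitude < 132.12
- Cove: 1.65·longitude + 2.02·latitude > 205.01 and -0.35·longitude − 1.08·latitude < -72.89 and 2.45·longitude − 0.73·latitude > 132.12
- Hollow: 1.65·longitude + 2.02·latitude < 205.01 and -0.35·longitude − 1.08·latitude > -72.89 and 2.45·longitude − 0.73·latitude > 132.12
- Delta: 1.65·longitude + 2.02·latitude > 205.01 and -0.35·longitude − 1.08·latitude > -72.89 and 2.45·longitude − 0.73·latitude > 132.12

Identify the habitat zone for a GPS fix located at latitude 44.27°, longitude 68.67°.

1.65·68.67 + 2.02·44.27 = 202.731, which is < 205.01
-0.35·68.67 − 1.08·44.27 = -71.846, which is > -72.89
2.45·68.67 − 0.73·44.27 = 135.924, which is > 132.12
This sign pattern matches Hollow.

Hollow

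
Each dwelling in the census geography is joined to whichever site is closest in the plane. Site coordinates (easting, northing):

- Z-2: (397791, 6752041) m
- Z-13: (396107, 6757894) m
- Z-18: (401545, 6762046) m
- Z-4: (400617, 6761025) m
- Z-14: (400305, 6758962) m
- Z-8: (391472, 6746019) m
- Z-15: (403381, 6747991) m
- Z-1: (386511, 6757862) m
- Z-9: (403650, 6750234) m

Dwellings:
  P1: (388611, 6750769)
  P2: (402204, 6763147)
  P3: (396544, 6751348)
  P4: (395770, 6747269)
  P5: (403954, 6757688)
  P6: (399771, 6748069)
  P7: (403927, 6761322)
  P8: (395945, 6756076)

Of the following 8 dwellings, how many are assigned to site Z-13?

P1 → Z-8
P2 → Z-18
P3 → Z-2
P4 → Z-8
P5 → Z-14
P6 → Z-15
P7 → Z-18
P8 → Z-13
1 of the 8 goes to Z-13.

1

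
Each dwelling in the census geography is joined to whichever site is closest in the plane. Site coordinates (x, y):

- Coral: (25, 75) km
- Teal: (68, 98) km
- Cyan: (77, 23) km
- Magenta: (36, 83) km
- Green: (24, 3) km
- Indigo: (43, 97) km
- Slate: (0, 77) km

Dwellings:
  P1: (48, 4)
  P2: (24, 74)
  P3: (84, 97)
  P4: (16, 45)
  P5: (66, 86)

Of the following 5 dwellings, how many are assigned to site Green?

1

P1 → Green
P2 → Coral
P3 → Teal
P4 → Coral
P5 → Teal
1 of the 5 goes to Green.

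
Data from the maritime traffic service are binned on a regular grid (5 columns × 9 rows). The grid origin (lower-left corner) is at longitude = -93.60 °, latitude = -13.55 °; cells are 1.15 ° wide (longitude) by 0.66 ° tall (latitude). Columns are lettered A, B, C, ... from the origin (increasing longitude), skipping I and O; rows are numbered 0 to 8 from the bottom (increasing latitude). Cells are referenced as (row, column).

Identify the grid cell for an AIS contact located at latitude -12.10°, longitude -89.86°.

(2, D)

Column index: ⌊(-89.86 − -93.60) / 1.15⌋ = ⌊3.252⌋ = 3 → column D
Row offset from origin: ⌊(-12.10 − -13.55) / 0.66⌋ = ⌊2.197⌋ = 2 → row 2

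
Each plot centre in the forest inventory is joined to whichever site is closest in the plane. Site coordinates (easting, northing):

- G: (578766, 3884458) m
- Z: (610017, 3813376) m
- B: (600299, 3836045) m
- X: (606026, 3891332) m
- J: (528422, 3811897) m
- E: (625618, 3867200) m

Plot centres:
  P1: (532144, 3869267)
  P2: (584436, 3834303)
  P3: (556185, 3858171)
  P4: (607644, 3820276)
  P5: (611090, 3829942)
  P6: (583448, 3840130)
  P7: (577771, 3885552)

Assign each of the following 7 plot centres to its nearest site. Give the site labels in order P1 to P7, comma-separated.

G, B, G, Z, B, B, G

P1 → G (d²=2404377365.00)
P2 → B (d²=254669333.00)
P3 → G (d²=1200907930.00)
P4 → Z (d²=53241129.00)
P5 → B (d²=153692290.00)
P6 → B (d²=300643426.00)
P7 → G (d²=2186861.00)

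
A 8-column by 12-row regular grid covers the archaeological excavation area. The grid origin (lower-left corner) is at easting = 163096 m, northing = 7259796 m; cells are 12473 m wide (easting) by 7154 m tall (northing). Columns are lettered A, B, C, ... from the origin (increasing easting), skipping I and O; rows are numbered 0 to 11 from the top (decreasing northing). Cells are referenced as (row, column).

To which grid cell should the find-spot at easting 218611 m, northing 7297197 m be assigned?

(6, E)

Column index: ⌊(218611 − 163096) / 12473⌋ = ⌊4.451⌋ = 4 → column E
Row offset from origin: ⌊(7297197 − 7259796) / 7154⌋ = ⌊5.228⌋ = 5 → row 6 (counted from top)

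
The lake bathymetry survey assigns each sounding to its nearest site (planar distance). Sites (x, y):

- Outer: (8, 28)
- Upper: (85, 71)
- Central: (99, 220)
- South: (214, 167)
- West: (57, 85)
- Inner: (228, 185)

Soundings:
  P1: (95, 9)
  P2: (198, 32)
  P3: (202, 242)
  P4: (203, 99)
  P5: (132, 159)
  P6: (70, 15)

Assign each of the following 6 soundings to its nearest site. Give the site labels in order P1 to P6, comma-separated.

Upper, Upper, Inner, South, Central, Upper

P1 → Upper (d²=3944.00)
P2 → Upper (d²=14290.00)
P3 → Inner (d²=3925.00)
P4 → South (d²=4745.00)
P5 → Central (d²=4810.00)
P6 → Upper (d²=3361.00)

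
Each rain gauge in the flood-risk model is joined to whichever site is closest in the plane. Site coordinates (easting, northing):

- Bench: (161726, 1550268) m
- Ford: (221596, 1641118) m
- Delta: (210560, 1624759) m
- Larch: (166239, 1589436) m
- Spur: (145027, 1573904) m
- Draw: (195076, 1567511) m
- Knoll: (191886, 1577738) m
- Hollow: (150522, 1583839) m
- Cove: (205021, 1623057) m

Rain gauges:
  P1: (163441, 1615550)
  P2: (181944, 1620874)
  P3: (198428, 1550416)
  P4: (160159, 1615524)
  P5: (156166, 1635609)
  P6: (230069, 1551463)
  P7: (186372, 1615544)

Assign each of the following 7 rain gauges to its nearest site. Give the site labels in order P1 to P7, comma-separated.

Larch, Cove, Draw, Larch, Larch, Draw, Cove

P1 → Larch (d²=689769800.00)
P2 → Cove (d²=537313418.00)
P3 → Draw (d²=303474929.00)
P4 → Larch (d²=717550144.00)
P5 → Larch (d²=2233411258.00)
P6 → Draw (d²=1482048353.00)
P7 → Cove (d²=404230370.00)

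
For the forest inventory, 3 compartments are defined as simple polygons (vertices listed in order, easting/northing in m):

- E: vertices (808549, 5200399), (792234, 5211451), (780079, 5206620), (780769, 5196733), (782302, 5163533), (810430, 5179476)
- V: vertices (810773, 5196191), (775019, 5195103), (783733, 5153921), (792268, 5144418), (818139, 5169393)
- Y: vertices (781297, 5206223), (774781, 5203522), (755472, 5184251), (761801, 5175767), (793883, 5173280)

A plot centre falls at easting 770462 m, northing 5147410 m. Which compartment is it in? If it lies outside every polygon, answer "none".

none

Cast a ray rightward from (770462, 5147410). For each polygon, the edges (by vertex number in listed order) whose endpoints lie on opposite sides of northing = 5147410, where each meets that height, and whether that is right or left of the point:
E: no edge straddles that height → 0 crossings.
V: 3–4 at easting≈789580.8 (right), 4–5 at easting≈795367.3 (right) → 2 crossings.
Y: no edge straddles that height → 0 crossings.
All counts are even, so the point lies outside every listed polygon.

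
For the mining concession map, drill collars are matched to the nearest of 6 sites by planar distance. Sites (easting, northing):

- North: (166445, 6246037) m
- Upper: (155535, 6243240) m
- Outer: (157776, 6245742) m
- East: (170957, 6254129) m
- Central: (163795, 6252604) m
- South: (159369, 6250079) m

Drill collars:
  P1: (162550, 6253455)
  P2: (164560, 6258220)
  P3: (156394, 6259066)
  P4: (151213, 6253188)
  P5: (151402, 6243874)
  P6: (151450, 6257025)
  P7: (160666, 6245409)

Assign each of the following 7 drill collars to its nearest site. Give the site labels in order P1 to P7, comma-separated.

P1 → Central (d²=2274226.00)
P2 → Central (d²=32124681.00)
P3 → South (d²=89616794.00)
P4 → South (d²=76186217.00)
P5 → Upper (d²=17483645.00)
P6 → South (d²=110957477.00)
P7 → Outer (d²=8462989.00)

Central, Central, South, South, Upper, South, Outer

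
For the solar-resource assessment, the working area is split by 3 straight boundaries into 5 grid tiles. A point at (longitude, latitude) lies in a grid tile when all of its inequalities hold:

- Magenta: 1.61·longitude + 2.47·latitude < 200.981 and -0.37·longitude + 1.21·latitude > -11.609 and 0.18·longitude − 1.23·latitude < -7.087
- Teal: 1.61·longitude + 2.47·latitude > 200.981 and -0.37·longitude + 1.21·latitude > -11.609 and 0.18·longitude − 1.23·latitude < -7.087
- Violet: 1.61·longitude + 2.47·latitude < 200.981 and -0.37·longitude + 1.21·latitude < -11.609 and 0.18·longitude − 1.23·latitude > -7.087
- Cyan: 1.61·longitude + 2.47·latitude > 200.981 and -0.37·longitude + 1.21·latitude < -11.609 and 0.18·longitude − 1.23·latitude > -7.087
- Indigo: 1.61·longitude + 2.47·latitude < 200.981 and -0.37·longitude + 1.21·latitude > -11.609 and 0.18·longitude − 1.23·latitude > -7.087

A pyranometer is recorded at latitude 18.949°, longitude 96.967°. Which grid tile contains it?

1.61·96.967 + 2.47·18.949 = 202.921, which is > 200.981
-0.37·96.967 + 1.21·18.949 = -12.949, which is < -11.609
0.18·96.967 − 1.23·18.949 = -5.853, which is > -7.087
This sign pattern matches Cyan.

Cyan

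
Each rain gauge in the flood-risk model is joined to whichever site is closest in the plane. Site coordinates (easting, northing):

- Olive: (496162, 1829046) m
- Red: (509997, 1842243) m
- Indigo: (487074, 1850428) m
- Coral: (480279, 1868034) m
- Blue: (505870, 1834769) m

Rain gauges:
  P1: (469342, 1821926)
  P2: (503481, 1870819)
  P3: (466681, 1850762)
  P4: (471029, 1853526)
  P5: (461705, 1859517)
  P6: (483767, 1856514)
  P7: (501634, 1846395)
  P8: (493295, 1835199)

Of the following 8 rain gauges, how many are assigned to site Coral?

2

P1 → Olive
P2 → Coral
P3 → Indigo
P4 → Indigo
P5 → Coral
P6 → Indigo
P7 → Red
P8 → Olive
2 of the 8 go to Coral.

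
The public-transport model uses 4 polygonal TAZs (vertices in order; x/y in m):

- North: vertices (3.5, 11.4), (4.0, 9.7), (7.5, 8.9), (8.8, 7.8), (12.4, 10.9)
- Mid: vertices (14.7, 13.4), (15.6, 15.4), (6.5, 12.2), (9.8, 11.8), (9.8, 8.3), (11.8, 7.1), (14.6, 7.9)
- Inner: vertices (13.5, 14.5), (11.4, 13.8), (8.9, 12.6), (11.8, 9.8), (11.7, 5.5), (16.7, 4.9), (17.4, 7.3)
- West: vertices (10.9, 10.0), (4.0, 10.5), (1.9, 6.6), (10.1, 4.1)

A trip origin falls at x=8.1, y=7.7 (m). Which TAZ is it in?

Cast a ray rightward from (8.1, 7.7). For each polygon, the edges (by vertex number in listed order) whose endpoints lie on opposite sides of y = 7.7, where each meets that height, and whether that is right or left of the point:
North: no edge straddles that height → 0 crossings.
Mid: 5–6 at x≈10.80 (right), 6–7 at x≈13.90 (right) → 2 crossings.
Inner: 4–5 at x≈11.75 (right), 7–1 at x≈17.18 (right) → 2 crossings.
West: 2–3 at x≈2.49 (left), 4–1 at x≈10.59 (right) → 1 crossing.
Only West has an odd count, so the point is inside West.

West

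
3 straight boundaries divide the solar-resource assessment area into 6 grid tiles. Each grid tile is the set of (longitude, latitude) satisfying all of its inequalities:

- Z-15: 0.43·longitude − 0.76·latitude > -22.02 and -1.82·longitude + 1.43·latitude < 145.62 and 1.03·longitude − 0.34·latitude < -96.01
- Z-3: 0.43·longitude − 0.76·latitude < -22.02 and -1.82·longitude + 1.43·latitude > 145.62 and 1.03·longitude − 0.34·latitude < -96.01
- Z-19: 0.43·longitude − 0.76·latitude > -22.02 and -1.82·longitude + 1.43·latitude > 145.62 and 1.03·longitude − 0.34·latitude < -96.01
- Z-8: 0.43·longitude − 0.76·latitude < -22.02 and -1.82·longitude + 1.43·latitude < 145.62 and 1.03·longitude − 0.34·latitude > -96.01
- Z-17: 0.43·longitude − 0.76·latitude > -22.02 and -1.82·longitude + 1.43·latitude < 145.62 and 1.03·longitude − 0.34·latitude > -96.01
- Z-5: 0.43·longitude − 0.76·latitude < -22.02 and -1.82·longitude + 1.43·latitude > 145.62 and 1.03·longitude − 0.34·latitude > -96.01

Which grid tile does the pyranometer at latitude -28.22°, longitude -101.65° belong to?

0.43·-101.65 − 0.76·-28.22 = -22.262, which is < -22.02
-1.82·-101.65 + 1.43·-28.22 = 144.648, which is < 145.62
1.03·-101.65 − 0.34·-28.22 = -95.105, which is > -96.01
This sign pattern matches Z-8.

Z-8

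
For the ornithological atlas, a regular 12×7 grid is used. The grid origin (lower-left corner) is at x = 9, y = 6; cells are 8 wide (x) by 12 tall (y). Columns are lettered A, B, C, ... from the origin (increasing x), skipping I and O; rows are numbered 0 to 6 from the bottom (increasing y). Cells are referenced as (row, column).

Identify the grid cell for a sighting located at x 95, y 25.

Column index: ⌊(95 − 9) / 8⌋ = ⌊10.750⌋ = 10 → column L
Row offset from origin: ⌊(25 − 6) / 12⌋ = ⌊1.583⌋ = 1 → row 1

(1, L)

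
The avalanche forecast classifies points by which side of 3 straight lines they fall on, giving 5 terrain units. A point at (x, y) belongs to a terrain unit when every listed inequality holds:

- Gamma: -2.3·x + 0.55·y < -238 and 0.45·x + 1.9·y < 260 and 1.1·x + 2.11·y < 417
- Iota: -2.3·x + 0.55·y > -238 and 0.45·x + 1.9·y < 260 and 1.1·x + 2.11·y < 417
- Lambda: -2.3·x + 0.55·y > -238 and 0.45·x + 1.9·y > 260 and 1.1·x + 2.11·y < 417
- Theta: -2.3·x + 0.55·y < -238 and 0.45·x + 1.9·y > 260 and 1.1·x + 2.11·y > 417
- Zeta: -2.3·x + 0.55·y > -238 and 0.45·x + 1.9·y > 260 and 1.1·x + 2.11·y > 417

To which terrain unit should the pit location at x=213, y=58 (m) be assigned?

Gamma

-2.3·213 + 0.55·58 = -458.000, which is < -238
0.45·213 + 1.9·58 = 206.050, which is < 260
1.1·213 + 2.11·58 = 356.680, which is < 417
This sign pattern matches Gamma.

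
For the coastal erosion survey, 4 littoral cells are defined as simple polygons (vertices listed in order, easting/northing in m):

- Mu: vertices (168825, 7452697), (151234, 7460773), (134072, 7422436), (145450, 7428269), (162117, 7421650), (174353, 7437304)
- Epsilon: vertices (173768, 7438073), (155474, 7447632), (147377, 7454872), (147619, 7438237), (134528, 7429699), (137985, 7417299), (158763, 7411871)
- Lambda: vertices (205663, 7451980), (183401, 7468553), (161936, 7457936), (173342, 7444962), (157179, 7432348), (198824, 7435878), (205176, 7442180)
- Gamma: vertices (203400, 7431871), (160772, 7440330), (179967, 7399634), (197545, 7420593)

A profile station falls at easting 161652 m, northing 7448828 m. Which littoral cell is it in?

Cast a ray rightward from (161652, 7448828). For each polygon, the edges (by vertex number in listed order) whose endpoints lie on opposite sides of northing = 7448828, where each meets that height, and whether that is right or left of the point:
Mu: 2–3 at easting≈145886.7 (left), 6–1 at easting≈170214.5 (right) → 1 crossing.
Epsilon: 2–3 at easting≈154136.4 (left), 3–4 at easting≈147464.9 (left) → 0 crossings.
Lambda: 3–4 at easting≈169943.2 (right), 7–1 at easting≈205506.4 (right) → 2 crossings.
Gamma: no edge straddles that height → 0 crossings.
Only Mu has an odd count, so the point is inside Mu.

Mu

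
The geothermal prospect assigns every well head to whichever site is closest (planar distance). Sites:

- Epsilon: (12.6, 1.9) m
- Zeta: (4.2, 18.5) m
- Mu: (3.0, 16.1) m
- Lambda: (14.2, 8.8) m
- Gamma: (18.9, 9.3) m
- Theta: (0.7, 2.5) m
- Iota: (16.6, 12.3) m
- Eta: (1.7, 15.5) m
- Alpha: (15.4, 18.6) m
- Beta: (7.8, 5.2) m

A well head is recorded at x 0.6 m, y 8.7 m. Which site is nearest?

Theta

Squared distances to each site:
Epsilon: 190.240; Zeta: 109.000; Mu: 60.520; Lambda: 184.970; Gamma: 335.250; Theta: 38.450; Iota: 268.960; Eta: 47.450; Alpha: 317.050; Beta: 64.090.
Minimum at Theta.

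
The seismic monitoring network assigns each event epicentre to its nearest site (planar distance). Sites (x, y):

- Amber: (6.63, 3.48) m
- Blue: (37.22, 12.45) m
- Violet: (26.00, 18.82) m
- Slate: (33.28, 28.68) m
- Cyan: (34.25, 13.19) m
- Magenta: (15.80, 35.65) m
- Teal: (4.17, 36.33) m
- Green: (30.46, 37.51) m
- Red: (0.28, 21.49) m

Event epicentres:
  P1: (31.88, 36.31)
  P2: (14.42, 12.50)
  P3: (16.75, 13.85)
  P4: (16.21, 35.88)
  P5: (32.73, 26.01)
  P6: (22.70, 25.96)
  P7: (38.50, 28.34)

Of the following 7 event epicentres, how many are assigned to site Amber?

P1 → Green
P2 → Amber
P3 → Violet
P4 → Magenta
P5 → Slate
P6 → Violet
P7 → Slate
1 of the 7 goes to Amber.

1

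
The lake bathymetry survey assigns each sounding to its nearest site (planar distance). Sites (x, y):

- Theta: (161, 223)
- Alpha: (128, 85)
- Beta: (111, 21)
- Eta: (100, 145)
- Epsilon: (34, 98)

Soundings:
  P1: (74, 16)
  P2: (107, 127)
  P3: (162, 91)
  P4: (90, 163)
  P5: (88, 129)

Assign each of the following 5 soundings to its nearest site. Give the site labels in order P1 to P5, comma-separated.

P1 → Beta (d²=1394.00)
P2 → Eta (d²=373.00)
P3 → Alpha (d²=1192.00)
P4 → Eta (d²=424.00)
P5 → Eta (d²=400.00)

Beta, Eta, Alpha, Eta, Eta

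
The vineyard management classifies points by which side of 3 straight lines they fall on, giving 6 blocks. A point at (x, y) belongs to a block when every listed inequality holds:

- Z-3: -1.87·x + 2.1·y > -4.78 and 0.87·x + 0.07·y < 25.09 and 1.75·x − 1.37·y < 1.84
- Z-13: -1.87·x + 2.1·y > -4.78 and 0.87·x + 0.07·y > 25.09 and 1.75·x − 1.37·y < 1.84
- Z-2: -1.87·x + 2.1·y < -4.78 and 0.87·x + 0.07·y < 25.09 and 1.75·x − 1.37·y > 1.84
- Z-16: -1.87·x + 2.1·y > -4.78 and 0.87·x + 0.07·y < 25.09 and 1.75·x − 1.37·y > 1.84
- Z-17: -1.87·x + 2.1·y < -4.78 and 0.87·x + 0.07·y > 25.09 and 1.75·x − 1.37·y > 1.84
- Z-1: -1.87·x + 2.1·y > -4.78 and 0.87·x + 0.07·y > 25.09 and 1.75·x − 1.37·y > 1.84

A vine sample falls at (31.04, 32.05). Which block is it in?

Z-1

-1.87·31.04 + 2.1·32.05 = 9.260, which is > -4.78
0.87·31.04 + 0.07·32.05 = 29.248, which is > 25.09
1.75·31.04 − 1.37·32.05 = 10.412, which is > 1.84
This sign pattern matches Z-1.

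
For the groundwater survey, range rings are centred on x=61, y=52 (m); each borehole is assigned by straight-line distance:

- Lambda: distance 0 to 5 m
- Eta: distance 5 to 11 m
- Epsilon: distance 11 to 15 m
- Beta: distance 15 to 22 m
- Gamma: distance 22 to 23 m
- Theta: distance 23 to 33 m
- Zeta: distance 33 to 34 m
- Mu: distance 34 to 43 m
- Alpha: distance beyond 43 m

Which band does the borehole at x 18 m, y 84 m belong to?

Alpha

Distance = √((18−61)² + (84−52)²) = √(1849.000 + 1024.000) = 53.600 m.
43 ≤ 53.600 < ∞ → Alpha.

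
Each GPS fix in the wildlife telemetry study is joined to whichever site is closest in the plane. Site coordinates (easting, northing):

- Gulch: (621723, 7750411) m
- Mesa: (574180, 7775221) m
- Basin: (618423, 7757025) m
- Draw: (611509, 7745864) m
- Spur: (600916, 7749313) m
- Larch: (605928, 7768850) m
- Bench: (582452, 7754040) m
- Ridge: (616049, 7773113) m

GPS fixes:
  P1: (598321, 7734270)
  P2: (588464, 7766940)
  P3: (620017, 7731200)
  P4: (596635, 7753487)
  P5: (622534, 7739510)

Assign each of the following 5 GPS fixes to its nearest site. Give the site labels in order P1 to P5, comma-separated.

P1 → Spur (d²=233025874.00)
P2 → Bench (d²=202554144.00)
P3 → Draw (d²=287418960.00)
P4 → Spur (d²=35749237.00)
P5 → Gulch (d²=119489522.00)

Spur, Bench, Draw, Spur, Gulch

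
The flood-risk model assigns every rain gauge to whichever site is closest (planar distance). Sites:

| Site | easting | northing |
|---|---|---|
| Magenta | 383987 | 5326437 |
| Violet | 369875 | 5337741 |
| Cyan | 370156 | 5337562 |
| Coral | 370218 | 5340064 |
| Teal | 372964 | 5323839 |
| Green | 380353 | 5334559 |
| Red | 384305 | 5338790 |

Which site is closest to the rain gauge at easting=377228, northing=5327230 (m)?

Squared distances to each site:
Magenta: 46312930.000; Violet: 164547730.000; Cyan: 156763408.000; Coral: 213851656.000; Teal: 29680577.000; Green: 63479866.000; Red: 183717529.000.
Minimum at Teal.

Teal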